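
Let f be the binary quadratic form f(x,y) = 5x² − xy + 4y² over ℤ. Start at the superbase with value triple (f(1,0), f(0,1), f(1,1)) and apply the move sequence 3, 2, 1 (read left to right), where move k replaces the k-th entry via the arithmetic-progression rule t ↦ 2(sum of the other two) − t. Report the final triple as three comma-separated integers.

start (5,4,8) = (f(1,0),f(0,1),f(1,1))
replace slot 3: 2·(5+4) − 8 = 10 → (5,4,10)
replace slot 2: 2·(5+10) − 4 = 26 → (5,26,10)
replace slot 1: 2·(26+10) − 5 = 67 → (67,26,10)

67,26,10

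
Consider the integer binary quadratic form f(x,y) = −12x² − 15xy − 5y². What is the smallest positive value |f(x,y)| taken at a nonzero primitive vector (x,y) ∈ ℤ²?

translate: b→-9 (≡15 mod 24), so (12,15,5)→(12,-9,2)
flip: (12,-9,2)→(2,9,12)
translate: b→1 (≡9 mod 4), so (2,9,12)→(2,1,2)
reduced (well bottom): (2,1,2) with a≤c, −a<b≤a
well minimum |f| = |-2| = 2 (negative-definite)

2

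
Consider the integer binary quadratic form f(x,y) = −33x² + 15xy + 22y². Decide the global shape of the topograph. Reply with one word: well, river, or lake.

D = b²−4ac = 15² − 4·(-33)·22 = 3129
D > 0 non-square ⇒ indefinite ⇒ periodic river

river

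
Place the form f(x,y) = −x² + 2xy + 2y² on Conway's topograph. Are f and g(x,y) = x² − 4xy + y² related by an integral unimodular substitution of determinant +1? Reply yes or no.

D₁ = 12, D₂ = 12
river cycle of f (length 2): (2, 2, -1), (-1, 2, 2)
river cycle of g (length 2): (1, 2, -2), (-2, 2, 1)
cycles differ ⇒ inequivalent

no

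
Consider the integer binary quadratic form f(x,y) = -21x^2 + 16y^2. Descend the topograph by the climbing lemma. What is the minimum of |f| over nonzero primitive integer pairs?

descent: ρ → (16,32,-5)  [lands on river]
river: ρ → (-5,28,28)
river: ρ → (28,28,-5)
river: ρ → (-5,32,16)
closes: descent 1, river 4
min |a| on river = 5

5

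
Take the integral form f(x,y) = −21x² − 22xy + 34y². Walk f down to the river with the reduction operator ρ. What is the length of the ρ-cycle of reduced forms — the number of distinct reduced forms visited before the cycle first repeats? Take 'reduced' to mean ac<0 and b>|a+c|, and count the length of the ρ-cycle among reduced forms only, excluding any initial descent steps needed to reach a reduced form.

D = 3340, ⌊√D⌋ = 57
descent: ρ → (34,22,-21)  [lands on river]
river: ρ → (-21,20,35)
river: ρ → (35,50,-6)
river: ρ → (-6,46,51)
river: ρ → (51,56,-1)
river: ρ → (-1,56,51)
river: ρ → (51,46,-6)
river: ρ → (-6,50,35)
river: ρ → (35,20,-21)
river: ρ → (-21,22,34)
river: ρ → (34,46,-9)
river: ρ → (-9,44,39)
river: ρ → (39,34,-14)
river: ρ → (-14,50,15)
river: ρ → (15,40,-29)
river: ρ → (-29,18,26)
river: ρ → (26,34,-21)
river: ρ → (-21,50,10)
river: ρ → (10,50,-21)
river: ρ → (-21,34,26)
river: ρ → (26,18,-29)
river: ρ → (-29,40,15)
river: ρ → (15,50,-14)
river: ρ → (-14,34,39)
river: ρ → (39,44,-9)
river: ρ → (-9,46,34)
ρ-cycle length = 26 (tail of 1 descent step not counted)

26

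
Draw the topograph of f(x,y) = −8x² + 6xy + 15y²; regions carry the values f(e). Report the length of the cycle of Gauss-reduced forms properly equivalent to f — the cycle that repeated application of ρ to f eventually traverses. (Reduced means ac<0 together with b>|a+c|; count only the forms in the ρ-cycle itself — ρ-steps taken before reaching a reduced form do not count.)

D = 516, ⌊√D⌋ = 22
descent: ρ → (15,-6,-8)
descent: ρ → (-8,22,1)  [lands on river]
river: ρ → (1,22,-8)
river: ρ → (-8,10,13)
river: ρ → (13,16,-5)
river: ρ → (-5,14,16)
river: ρ → (16,18,-3)
river: ρ → (-3,18,16)
river: ρ → (16,14,-5)
river: ρ → (-5,16,13)
river: ρ → (13,10,-8)
ρ-cycle length = 10 (tail of 2 descent steps not counted)

10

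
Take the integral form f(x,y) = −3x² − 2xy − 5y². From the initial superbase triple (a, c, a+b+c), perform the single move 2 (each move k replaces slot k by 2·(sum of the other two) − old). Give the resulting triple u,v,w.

start (-3,-5,-10) = (f(1,0),f(0,1),f(1,1))
replace slot 2: 2·((-3)+(-10)) − (-5) = -21 → (-3,-21,-10)

-3,-21,-10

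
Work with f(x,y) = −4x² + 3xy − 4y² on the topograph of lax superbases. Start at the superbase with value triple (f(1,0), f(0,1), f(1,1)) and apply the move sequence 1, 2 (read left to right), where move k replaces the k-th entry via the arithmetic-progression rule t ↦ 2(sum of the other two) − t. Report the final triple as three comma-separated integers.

start (-4,-4,-5) = (f(1,0),f(0,1),f(1,1))
replace slot 1: 2·((-4)+(-5)) − (-4) = -14 → (-14,-4,-5)
replace slot 2: 2·((-14)+(-5)) − (-4) = -34 → (-14,-34,-5)

-14,-34,-5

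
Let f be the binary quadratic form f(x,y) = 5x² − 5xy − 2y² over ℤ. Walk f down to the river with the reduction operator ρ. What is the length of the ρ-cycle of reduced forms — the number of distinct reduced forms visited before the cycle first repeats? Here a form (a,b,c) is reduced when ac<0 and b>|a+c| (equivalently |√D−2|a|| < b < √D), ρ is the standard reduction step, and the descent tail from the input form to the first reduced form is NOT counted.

D = 65, ⌊√D⌋ = 8
descent: ρ → (-2,5,5)  [lands on river]
river: ρ → (5,5,-2)
river: ρ → (-2,7,2)
river: ρ → (2,5,-5)
river: ρ → (-5,5,2)
river: ρ → (2,7,-2)
ρ-cycle length = 6 (tail of 1 descent step not counted)

6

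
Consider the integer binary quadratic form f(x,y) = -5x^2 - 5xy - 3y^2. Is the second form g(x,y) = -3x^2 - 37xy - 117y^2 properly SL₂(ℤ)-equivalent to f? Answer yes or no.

D₁ = -35, D₂ = -35
f is negative-definite; reduce −f:
−f: flip: (5,5,3)→(3,-5,5)
−f: translate: b→1 (≡-5 mod 6), so (3,-5,5)→(3,1,3)
−f: reduced (well bottom): (3,1,3) with a≤c, −a<b≤a
flip sign back: reduced form of f is (-3,-1,-3)
g is negative-definite; reduce −g:
−g: translate: b→1 (≡37 mod 6), so (3,37,117)→(3,1,3)
−g: reduced (well bottom): (3,1,3) with a≤c, −a<b≤a
flip sign back: reduced form of g is (-3,-1,-3)
reduced forms (-3, -1, -3) vs (-3, -1, -3) ⇒ equivalent

yes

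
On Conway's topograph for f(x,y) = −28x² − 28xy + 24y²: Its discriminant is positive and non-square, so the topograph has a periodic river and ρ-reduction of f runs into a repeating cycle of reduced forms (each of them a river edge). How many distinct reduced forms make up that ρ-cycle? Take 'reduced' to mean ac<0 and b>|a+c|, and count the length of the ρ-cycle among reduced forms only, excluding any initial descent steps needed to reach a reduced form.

D = 3472, ⌊√D⌋ = 58
descent: ρ → (24,28,-28)  [lands on river]
river: ρ → (-28,28,24)
river: ρ → (24,20,-32)
river: ρ → (-32,44,12)
river: ρ → (12,52,-16)
river: ρ → (-16,44,24)
river: ρ → (24,52,-8)
river: ρ → (-8,44,48)
river: ρ → (48,52,-4)
river: ρ → (-4,52,48)
river: ρ → (48,44,-8)
river: ρ → (-8,52,24)
river: ρ → (24,44,-16)
river: ρ → (-16,52,12)
river: ρ → (12,44,-32)
river: ρ → (-32,20,24)
ρ-cycle length = 16 (tail of 1 descent step not counted)

16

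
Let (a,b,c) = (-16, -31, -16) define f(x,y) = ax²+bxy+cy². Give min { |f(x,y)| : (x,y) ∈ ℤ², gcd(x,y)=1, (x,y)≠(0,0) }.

translate: b→-1 (≡31 mod 32), so (16,31,16)→(16,-1,1)
flip: (16,-1,1)→(1,1,16)
reduced (well bottom): (1,1,16) with a≤c, −a<b≤a
well minimum |f| = |-1| = 1 (negative-definite)

1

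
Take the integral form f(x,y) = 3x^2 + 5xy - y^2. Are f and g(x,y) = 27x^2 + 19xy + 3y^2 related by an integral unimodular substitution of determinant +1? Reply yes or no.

D₁ = 37, D₂ = 37
river cycle of f (length 6): (-1, 5, 3), (3, 1, -3), (-3, 5, 1), (1, 5, -3), (-3, 1, 3), (3, 5, -1)
river cycle of g (length 6): (3, 5, -1), (-1, 5, 3), (3, 1, -3), (-3, 5, 1), (1, 5, -3), (-3, 1, 3)
cycles coincide ⇒ equivalent

yes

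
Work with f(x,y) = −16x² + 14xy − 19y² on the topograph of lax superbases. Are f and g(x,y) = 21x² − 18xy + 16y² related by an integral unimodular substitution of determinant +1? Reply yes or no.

D₁ = -1020, D₂ = -1020
f is negative-definite; reduce −f:
−f: reduced (well bottom): (16,-14,19) with a≤c, −a<b≤a
flip sign back: reduced form of f is (-16,14,-19)
g: flip: (21,-18,16)→(16,18,21)
g: translate: b→-14 (≡18 mod 32), so (16,18,21)→(16,-14,19)
g: reduced (well bottom): (16,-14,19) with a≤c, −a<b≤a
reduced forms (-16, 14, -19) vs (16, -14, 19) ⇒ inequivalent

no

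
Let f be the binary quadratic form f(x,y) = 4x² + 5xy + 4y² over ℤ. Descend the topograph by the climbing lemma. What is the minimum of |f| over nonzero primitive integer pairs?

translate: b→-3 (≡5 mod 8), so (4,5,4)→(4,-3,3)
flip: (4,-3,3)→(3,3,4)
reduced (well bottom): (3,3,4) with a≤c, −a<b≤a
well minimum = a = 3

3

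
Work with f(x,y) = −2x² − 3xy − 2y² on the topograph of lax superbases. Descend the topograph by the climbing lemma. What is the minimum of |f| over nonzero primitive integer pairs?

translate: b→-1 (≡3 mod 4), so (2,3,2)→(2,-1,1)
flip: (2,-1,1)→(1,1,2)
reduced (well bottom): (1,1,2) with a≤c, −a<b≤a
well minimum |f| = |-1| = 1 (negative-definite)

1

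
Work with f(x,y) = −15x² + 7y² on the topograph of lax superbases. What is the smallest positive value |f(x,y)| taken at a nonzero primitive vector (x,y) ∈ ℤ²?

descent: ρ → (7,14,-8)  [lands on river]
river: ρ → (-8,18,3)
river: ρ → (3,18,-8)
river: ρ → (-8,14,7)
closes: descent 1, river 4
min |a| on river = 3

3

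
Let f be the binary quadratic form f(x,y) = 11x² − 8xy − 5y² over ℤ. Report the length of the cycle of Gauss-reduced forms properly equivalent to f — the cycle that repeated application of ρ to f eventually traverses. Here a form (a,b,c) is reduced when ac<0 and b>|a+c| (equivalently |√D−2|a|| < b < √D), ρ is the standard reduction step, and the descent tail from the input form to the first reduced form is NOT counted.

D = 284, ⌊√D⌋ = 16
descent: ρ → (-5,8,11)  [lands on river]
river: ρ → (11,14,-2)
river: ρ → (-2,14,11)
river: ρ → (11,8,-5)
river: ρ → (-5,12,7)
river: ρ → (7,16,-1)
river: ρ → (-1,16,7)
river: ρ → (7,12,-5)
ρ-cycle length = 8 (tail of 1 descent step not counted)

8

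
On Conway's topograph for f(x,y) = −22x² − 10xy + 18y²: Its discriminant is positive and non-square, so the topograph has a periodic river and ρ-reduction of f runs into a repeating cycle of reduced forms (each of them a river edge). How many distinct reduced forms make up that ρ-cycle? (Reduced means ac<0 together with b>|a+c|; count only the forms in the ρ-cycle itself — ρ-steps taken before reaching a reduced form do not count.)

D = 1684, ⌊√D⌋ = 41
descent: ρ → (18,10,-22)  [lands on river]
river: ρ → (-22,34,6)
river: ρ → (6,38,-10)
river: ρ → (-10,22,30)
river: ρ → (30,38,-2)
river: ρ → (-2,38,30)
river: ρ → (30,22,-10)
river: ρ → (-10,38,6)
river: ρ → (6,34,-22)
river: ρ → (-22,10,18)
river: ρ → (18,26,-14)
river: ρ → (-14,30,14)
river: ρ → (14,26,-18)
river: ρ → (-18,10,22)
river: ρ → (22,34,-6)
river: ρ → (-6,38,10)
river: ρ → (10,22,-30)
river: ρ → (-30,38,2)
river: ρ → (2,38,-30)
river: ρ → (-30,22,10)
river: ρ → (10,38,-6)
river: ρ → (-6,34,22)
river: ρ → (22,10,-18)
river: ρ → (-18,26,14)
river: ρ → (14,30,-14)
river: ρ → (-14,26,18)
ρ-cycle length = 26 (tail of 1 descent step not counted)

26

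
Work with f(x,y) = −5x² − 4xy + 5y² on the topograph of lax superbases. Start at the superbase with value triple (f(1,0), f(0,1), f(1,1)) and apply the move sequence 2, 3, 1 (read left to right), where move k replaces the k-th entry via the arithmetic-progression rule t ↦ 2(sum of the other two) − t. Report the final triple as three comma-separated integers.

start (-5,5,-4) = (f(1,0),f(0,1),f(1,1))
replace slot 2: 2·((-5)+(-4)) − 5 = -23 → (-5,-23,-4)
replace slot 3: 2·((-5)+(-23)) − (-4) = -52 → (-5,-23,-52)
replace slot 1: 2·((-23)+(-52)) − (-5) = -145 → (-145,-23,-52)

-145,-23,-52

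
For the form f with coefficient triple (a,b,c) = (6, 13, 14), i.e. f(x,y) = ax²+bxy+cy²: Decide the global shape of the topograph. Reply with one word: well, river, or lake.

D = b²−4ac = 13² − 4·6·14 = -167
D < 0 ⇒ definite ⇒ every region one sign ⇒ single well

well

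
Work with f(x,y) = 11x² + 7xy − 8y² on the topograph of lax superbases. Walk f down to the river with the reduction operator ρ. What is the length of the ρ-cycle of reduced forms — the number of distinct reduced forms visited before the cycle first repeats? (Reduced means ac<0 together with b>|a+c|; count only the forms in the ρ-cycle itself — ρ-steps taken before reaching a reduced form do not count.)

D = 401, ⌊√D⌋ = 20
river: ρ → (-8,9,10)
river: ρ → (10,11,-7)
river: ρ → (-7,17,4)
river: ρ → (4,15,-11)
river: ρ → (-11,7,8)
river: ρ → (8,9,-10)
river: ρ → (-10,11,7)
river: ρ → (7,17,-4)
river: ρ → (-4,15,11)
river: ρ → (11,7,-8)
ρ-cycle length = 10 (tail of 0 descent steps not counted)

10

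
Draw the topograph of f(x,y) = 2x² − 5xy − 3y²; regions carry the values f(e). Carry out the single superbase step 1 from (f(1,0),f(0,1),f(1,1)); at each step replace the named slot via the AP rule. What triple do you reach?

start (2,-3,-6) = (f(1,0),f(0,1),f(1,1))
replace slot 1: 2·((-3)+(-6)) − 2 = -20 → (-20,-3,-6)

-20,-3,-6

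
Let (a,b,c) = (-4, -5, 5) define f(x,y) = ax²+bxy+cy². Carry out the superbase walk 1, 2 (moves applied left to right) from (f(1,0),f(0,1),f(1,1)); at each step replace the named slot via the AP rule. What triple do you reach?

start (-4,5,-4) = (f(1,0),f(0,1),f(1,1))
replace slot 1: 2·(5+(-4)) − (-4) = 6 → (6,5,-4)
replace slot 2: 2·(6+(-4)) − 5 = -1 → (6,-1,-4)

6,-1,-4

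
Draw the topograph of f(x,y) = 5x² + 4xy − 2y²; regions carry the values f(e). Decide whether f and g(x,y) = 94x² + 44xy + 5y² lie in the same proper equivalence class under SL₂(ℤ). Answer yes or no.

D₁ = 56, D₂ = 56
river cycle of f (length 4): (-2, 4, 5), (5, 6, -1), (-1, 6, 5), (5, 4, -2)
river cycle of g (length 4): (5, 6, -1), (-1, 6, 5), (5, 4, -2), (-2, 4, 5)
cycles coincide ⇒ equivalent

yes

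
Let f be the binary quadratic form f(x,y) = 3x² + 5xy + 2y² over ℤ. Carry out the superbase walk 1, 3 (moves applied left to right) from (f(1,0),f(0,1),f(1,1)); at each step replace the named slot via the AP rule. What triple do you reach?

start (3,2,10) = (f(1,0),f(0,1),f(1,1))
replace slot 1: 2·(2+10) − 3 = 21 → (21,2,10)
replace slot 3: 2·(21+2) − 10 = 36 → (21,2,36)

21,2,36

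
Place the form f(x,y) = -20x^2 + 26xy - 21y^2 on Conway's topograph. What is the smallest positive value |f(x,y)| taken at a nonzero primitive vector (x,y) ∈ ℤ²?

translate: b→14 (≡-26 mod 40), so (20,-26,21)→(20,14,15)
flip: (20,14,15)→(15,-14,20)
reduced (well bottom): (15,-14,20) with a≤c, −a<b≤a
well minimum |f| = |-15| = 15 (negative-definite)

15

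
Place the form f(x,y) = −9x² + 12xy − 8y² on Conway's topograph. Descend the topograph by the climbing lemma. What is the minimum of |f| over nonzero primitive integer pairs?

translate: b→6 (≡-12 mod 18), so (9,-12,8)→(9,6,5)
flip: (9,6,5)→(5,-6,9)
translate: b→4 (≡-6 mod 10), so (5,-6,9)→(5,4,8)
reduced (well bottom): (5,4,8) with a≤c, −a<b≤a
well minimum |f| = |-5| = 5 (negative-definite)

5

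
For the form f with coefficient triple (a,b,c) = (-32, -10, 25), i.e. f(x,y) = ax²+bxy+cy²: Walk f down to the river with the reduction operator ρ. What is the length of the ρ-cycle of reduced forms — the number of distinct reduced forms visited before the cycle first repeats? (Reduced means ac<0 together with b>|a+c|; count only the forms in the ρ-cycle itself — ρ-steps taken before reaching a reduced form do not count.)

D = 3300, ⌊√D⌋ = 57
descent: ρ → (25,10,-32)  [lands on river]
river: ρ → (-32,54,3)
river: ρ → (3,54,-32)
river: ρ → (-32,10,25)
river: ρ → (25,40,-17)
river: ρ → (-17,28,37)
river: ρ → (37,46,-8)
river: ρ → (-8,50,25)
river: ρ → (25,50,-8)
river: ρ → (-8,46,37)
river: ρ → (37,28,-17)
river: ρ → (-17,40,25)
ρ-cycle length = 12 (tail of 1 descent step not counted)

12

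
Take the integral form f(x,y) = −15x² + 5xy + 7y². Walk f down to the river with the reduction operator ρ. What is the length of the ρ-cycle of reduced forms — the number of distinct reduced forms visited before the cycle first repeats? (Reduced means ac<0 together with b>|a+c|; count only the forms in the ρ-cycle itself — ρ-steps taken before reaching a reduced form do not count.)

D = 445, ⌊√D⌋ = 21
descent: ρ → (7,9,-13)  [lands on river]
river: ρ → (-13,17,3)
river: ρ → (3,19,-7)
river: ρ → (-7,9,13)
river: ρ → (13,17,-3)
river: ρ → (-3,19,7)
ρ-cycle length = 6 (tail of 1 descent step not counted)

6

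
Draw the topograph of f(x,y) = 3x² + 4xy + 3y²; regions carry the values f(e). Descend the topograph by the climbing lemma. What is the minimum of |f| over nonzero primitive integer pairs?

translate: b→-2 (≡4 mod 6), so (3,4,3)→(3,-2,2)
flip: (3,-2,2)→(2,2,3)
reduced (well bottom): (2,2,3) with a≤c, −a<b≤a
well minimum = a = 2

2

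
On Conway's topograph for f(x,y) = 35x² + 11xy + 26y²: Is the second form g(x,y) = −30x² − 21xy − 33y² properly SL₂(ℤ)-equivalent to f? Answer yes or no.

D₁ = -3519, D₂ = -3519
f: flip: (35,11,26)→(26,-11,35)
f: reduced (well bottom): (26,-11,35) with a≤c, −a<b≤a
g is negative-definite; reduce −g:
−g: reduced (well bottom): (30,21,33) with a≤c, −a<b≤a
flip sign back: reduced form of g is (-30,-21,-33)
reduced forms (26, -11, 35) vs (-30, -21, -33) ⇒ inequivalent

no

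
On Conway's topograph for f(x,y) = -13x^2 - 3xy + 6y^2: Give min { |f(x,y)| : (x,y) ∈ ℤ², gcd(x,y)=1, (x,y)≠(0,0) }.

descent: ρ → (6,15,-4)  [lands on river]
river: ρ → (-4,17,2)
river: ρ → (2,15,-12)
river: ρ → (-12,9,5)
river: ρ → (5,11,-10)
river: ρ → (-10,9,6)
closes: descent 1, river 6
min |a| on river = 2

2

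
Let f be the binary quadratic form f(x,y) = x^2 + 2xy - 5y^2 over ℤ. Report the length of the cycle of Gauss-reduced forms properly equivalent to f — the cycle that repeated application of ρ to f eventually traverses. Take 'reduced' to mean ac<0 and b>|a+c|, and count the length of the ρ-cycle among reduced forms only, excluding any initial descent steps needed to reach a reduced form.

D = 24, ⌊√D⌋ = 4
descent: ρ → (-5,-2,1)
descent: ρ → (1,4,-2)  [lands on river]
river: ρ → (-2,4,1)
ρ-cycle length = 2 (tail of 2 descent steps not counted)

2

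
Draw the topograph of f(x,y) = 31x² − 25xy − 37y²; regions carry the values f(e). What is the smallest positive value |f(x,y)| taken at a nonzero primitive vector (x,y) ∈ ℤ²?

descent: ρ → (-37,25,31)  [lands on river]
river: ρ → (31,37,-31)
river: ρ → (-31,25,37)
river: ρ → (37,49,-19)
river: ρ → (-19,65,13)
river: ρ → (13,65,-19)
river: ρ → (-19,49,37)
river: ρ → (37,25,-31)
river: ρ → (-31,37,31)
river: ρ → (31,25,-37)
river: ρ → (-37,49,19)
river: ρ → (19,65,-13)
river: ρ → (-13,65,19)
river: ρ → (19,49,-37)
closes: descent 1, river 14
min |a| on river = 13

13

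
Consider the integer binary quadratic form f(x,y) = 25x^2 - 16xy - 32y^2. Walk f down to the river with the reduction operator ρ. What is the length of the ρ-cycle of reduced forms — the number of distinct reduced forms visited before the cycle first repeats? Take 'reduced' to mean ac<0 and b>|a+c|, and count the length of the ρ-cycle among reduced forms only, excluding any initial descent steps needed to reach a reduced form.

D = 3456, ⌊√D⌋ = 58
descent: ρ → (-32,16,25)  [lands on river]
river: ρ → (25,34,-23)
river: ρ → (-23,58,1)
river: ρ → (1,58,-23)
river: ρ → (-23,34,25)
river: ρ → (25,16,-32)
river: ρ → (-32,48,9)
river: ρ → (9,42,-47)
river: ρ → (-47,52,4)
river: ρ → (4,52,-47)
river: ρ → (-47,42,9)
river: ρ → (9,48,-32)
ρ-cycle length = 12 (tail of 1 descent step not counted)

12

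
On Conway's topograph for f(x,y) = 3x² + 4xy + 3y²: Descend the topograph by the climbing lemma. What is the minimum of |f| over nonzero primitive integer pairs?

translate: b→-2 (≡4 mod 6), so (3,4,3)→(3,-2,2)
flip: (3,-2,2)→(2,2,3)
reduced (well bottom): (2,2,3) with a≤c, −a<b≤a
well minimum = a = 2

2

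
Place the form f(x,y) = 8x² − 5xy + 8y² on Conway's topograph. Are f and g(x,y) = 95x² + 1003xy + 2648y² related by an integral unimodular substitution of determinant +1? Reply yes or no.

D₁ = -231, D₂ = -231
f: flip: (8,-5,8)→(8,5,8)
f: reduced (well bottom): (8,5,8) with a≤c, −a<b≤a
g: translate: b→53 (≡1003 mod 190), so (95,1003,2648)→(95,53,8)
g: flip: (95,53,8)→(8,-53,95)
g: translate: b→-5 (≡-53 mod 16), so (8,-53,95)→(8,-5,8)
g: flip: (8,-5,8)→(8,5,8)
g: reduced (well bottom): (8,5,8) with a≤c, −a<b≤a
reduced forms (8, 5, 8) vs (8, 5, 8) ⇒ equivalent

yes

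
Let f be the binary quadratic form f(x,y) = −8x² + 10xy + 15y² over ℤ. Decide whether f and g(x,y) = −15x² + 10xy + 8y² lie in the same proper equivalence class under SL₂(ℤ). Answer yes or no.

D₁ = 580, D₂ = 580
river cycle of f (length 6): (15, 20, -3), (-3, 22, 8), (8, 10, -15), (-15, 20, 3), (3, 22, -8), (-8, 10, 15)
river cycle of g (length 6): (8, 22, -3), (-3, 20, 15), (15, 10, -8), (-8, 22, 3), (3, 20, -15), (-15, 10, 8)
cycles differ ⇒ inequivalent

no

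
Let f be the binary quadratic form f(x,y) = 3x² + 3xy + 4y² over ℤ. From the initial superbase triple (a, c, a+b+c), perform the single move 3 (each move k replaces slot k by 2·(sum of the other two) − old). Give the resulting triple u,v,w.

start (3,4,10) = (f(1,0),f(0,1),f(1,1))
replace slot 3: 2·(3+4) − 10 = 4 → (3,4,4)

3,4,4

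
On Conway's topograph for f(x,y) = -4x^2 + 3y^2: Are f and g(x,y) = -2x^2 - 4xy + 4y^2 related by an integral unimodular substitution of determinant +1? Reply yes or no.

D₁ = 48, D₂ = 48
river cycle of f (length 2): (3, 6, -1), (-1, 6, 3)
river cycle of g (length 2): (4, 4, -2), (-2, 4, 4)
cycles differ ⇒ inequivalent

no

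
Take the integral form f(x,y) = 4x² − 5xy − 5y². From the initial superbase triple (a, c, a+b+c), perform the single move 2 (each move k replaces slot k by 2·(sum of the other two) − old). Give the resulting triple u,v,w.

start (4,-5,-6) = (f(1,0),f(0,1),f(1,1))
replace slot 2: 2·(4+(-6)) − (-5) = 1 → (4,1,-6)

4,1,-6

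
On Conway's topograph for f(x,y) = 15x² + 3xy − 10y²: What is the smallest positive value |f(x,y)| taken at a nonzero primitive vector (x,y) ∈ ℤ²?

descent: ρ → (-10,17,8)  [lands on river]
river: ρ → (8,15,-12)
river: ρ → (-12,9,11)
river: ρ → (11,13,-10)
river: ρ → (-10,7,14)
river: ρ → (14,21,-3)
river: ρ → (-3,21,14)
river: ρ → (14,7,-10)
river: ρ → (-10,13,11)
river: ρ → (11,9,-12)
river: ρ → (-12,15,8)
river: ρ → (8,17,-10)
river: ρ → (-10,23,2)
river: ρ → (2,21,-21)
river: ρ → (-21,21,2)
river: ρ → (2,23,-10)
closes: descent 1, river 16
min |a| on river = 2

2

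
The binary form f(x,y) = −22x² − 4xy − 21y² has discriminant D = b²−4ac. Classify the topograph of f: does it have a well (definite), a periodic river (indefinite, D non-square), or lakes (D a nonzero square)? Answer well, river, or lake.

D = b²−4ac = (-4)² − 4·(-22)·(-21) = -1832
D < 0 ⇒ definite ⇒ every region one sign ⇒ single well

well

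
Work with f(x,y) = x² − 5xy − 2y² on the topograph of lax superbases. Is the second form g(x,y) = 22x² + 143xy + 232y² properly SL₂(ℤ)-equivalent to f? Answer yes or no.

D₁ = 33, D₂ = 33
river cycle of f (length 4): (-2, 5, 1), (1, 5, -2), (-2, 3, 3), (3, 3, -2)
river cycle of g (length 4): (1, 5, -2), (-2, 3, 3), (3, 3, -2), (-2, 5, 1)
cycles coincide ⇒ equivalent

yes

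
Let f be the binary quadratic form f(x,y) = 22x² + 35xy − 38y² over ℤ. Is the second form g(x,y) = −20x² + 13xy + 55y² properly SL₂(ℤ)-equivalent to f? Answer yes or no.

D₁ = 4569, D₂ = 4569
river cycle of f (length 72): (-38, 41, 19), (19, 35, -44), (-44, 53, 10), (10, 67, -2), (-2, 65, 43), (43, 21, -24), (-24, 27, 40), (40, 53, -11), (-11, 57, 30), (30, 63, -5), … (62 more)
river cycle of g (length 72): (-20, 53, 22), (22, 35, -38), (-38, 41, 19), (19, 35, -44), (-44, 53, 10), (10, 67, -2), (-2, 65, 43), (43, 21, -24), (-24, 27, 40), (40, 53, -11), … (62 more)
cycles coincide ⇒ equivalent

yes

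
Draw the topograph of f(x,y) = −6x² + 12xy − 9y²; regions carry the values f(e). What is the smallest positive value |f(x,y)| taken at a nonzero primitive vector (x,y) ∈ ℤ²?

translate: b→0 (≡-12 mod 12), so (6,-12,9)→(6,0,3)
flip: (6,0,3)→(3,0,6)
reduced (well bottom): (3,0,6) with a≤c, −a<b≤a
well minimum |f| = |-3| = 3 (negative-definite)

3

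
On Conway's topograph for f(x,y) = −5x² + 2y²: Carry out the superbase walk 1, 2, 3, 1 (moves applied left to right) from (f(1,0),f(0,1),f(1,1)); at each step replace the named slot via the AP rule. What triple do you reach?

start (-5,2,-3) = (f(1,0),f(0,1),f(1,1))
replace slot 1: 2·(2+(-3)) − (-5) = 3 → (3,2,-3)
replace slot 2: 2·(3+(-3)) − 2 = -2 → (3,-2,-3)
replace slot 3: 2·(3+(-2)) − (-3) = 5 → (3,-2,5)
replace slot 1: 2·((-2)+5) − 3 = 3 → (3,-2,5)

3,-2,5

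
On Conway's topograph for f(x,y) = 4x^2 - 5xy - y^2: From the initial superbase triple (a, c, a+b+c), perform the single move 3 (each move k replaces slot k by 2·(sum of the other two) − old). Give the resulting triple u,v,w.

start (4,-1,-2) = (f(1,0),f(0,1),f(1,1))
replace slot 3: 2·(4+(-1)) − (-2) = 8 → (4,-1,8)

4,-1,8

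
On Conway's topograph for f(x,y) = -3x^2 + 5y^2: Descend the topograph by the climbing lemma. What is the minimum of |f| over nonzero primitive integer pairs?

descent: ρ → (5,0,-3)
descent: ρ → (-3,6,2)  [lands on river]
river: ρ → (2,6,-3)
closes: descent 2, river 2
min |a| on river = 2

2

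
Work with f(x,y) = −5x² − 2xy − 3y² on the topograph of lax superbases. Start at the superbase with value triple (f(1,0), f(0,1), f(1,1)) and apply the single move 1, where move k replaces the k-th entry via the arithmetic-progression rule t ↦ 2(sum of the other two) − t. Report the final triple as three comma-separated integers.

start (-5,-3,-10) = (f(1,0),f(0,1),f(1,1))
replace slot 1: 2·((-3)+(-10)) − (-5) = -21 → (-21,-3,-10)

-21,-3,-10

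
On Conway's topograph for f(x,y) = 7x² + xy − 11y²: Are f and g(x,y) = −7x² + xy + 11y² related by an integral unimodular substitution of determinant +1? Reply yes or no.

D₁ = 309, D₂ = 309
river cycle of f (length 6): (7, 15, -3), (-3, 15, 7), (7, 13, -5), (-5, 17, 1), (1, 17, -5), (-5, 13, 7)
river cycle of g (length 6): (-7, 15, 3), (3, 15, -7), (-7, 13, 5), (5, 17, -1), (-1, 17, 5), (5, 13, -7)
cycles differ ⇒ inequivalent

no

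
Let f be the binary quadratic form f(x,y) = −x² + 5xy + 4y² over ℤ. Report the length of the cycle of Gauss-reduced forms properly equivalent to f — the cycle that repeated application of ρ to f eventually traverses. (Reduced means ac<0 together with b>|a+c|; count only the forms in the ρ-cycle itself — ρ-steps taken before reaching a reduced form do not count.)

D = 41, ⌊√D⌋ = 6
river: ρ → (4,3,-2)
river: ρ → (-2,5,2)
river: ρ → (2,3,-4)
river: ρ → (-4,5,1)
river: ρ → (1,5,-4)
river: ρ → (-4,3,2)
river: ρ → (2,5,-2)
river: ρ → (-2,3,4)
river: ρ → (4,5,-1)
river: ρ → (-1,5,4)
ρ-cycle length = 10 (tail of 0 descent steps not counted)

10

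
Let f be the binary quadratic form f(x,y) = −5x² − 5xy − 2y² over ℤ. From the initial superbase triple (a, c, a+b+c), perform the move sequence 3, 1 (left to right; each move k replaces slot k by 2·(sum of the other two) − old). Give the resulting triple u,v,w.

start (-5,-2,-12) = (f(1,0),f(0,1),f(1,1))
replace slot 3: 2·((-5)+(-2)) − (-12) = -2 → (-5,-2,-2)
replace slot 1: 2·((-2)+(-2)) − (-5) = -3 → (-3,-2,-2)

-3,-2,-2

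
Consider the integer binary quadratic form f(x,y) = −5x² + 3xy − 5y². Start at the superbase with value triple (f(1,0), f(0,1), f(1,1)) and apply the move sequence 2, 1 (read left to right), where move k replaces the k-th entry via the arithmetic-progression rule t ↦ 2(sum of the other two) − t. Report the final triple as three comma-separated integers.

start (-5,-5,-7) = (f(1,0),f(0,1),f(1,1))
replace slot 2: 2·((-5)+(-7)) − (-5) = -19 → (-5,-19,-7)
replace slot 1: 2·((-19)+(-7)) − (-5) = -47 → (-47,-19,-7)

-47,-19,-7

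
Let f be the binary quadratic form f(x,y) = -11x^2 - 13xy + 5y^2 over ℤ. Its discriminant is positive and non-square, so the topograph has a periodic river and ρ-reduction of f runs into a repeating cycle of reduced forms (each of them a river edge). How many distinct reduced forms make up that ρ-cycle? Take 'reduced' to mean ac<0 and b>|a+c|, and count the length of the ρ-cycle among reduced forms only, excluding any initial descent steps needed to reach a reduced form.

D = 389, ⌊√D⌋ = 19
descent: ρ → (5,13,-11)  [lands on river]
river: ρ → (-11,9,7)
river: ρ → (7,19,-1)
river: ρ → (-1,19,7)
river: ρ → (7,9,-11)
river: ρ → (-11,13,5)
river: ρ → (5,17,-5)
river: ρ → (-5,13,11)
river: ρ → (11,9,-7)
river: ρ → (-7,19,1)
river: ρ → (1,19,-7)
river: ρ → (-7,9,11)
river: ρ → (11,13,-5)
river: ρ → (-5,17,5)
ρ-cycle length = 14 (tail of 1 descent step not counted)

14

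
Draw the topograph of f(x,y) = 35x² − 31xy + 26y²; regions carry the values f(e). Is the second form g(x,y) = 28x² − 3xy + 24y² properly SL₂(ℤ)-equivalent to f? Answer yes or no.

D₁ = -2679, D₂ = -2679
f: flip: (35,-31,26)→(26,31,35)
f: translate: b→-21 (≡31 mod 52), so (26,31,35)→(26,-21,30)
f: reduced (well bottom): (26,-21,30) with a≤c, −a<b≤a
g: flip: (28,-3,24)→(24,3,28)
g: reduced (well bottom): (24,3,28) with a≤c, −a<b≤a
reduced forms (26, -21, 30) vs (24, 3, 28) ⇒ inequivalent

no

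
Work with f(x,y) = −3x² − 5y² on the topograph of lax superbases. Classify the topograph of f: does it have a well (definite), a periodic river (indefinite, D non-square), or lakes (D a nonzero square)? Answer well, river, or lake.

D = b²−4ac = 0² − 4·(-3)·(-5) = -60
D < 0 ⇒ definite ⇒ every region one sign ⇒ single well

well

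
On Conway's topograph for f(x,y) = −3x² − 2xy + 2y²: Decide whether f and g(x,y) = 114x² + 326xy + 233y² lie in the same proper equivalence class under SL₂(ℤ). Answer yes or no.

D₁ = 28, D₂ = 28
river cycle of f (length 4): (2, 2, -3), (-3, 4, 1), (1, 4, -3), (-3, 2, 2)
river cycle of g (length 4): (2, 2, -3), (-3, 4, 1), (1, 4, -3), (-3, 2, 2)
cycles coincide ⇒ equivalent

yes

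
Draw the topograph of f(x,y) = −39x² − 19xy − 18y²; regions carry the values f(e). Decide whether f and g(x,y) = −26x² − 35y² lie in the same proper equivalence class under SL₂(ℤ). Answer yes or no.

D₁ = -2447, D₂ = -3640
discriminants differ ⇒ not SL₂(ℤ)-equivalent

no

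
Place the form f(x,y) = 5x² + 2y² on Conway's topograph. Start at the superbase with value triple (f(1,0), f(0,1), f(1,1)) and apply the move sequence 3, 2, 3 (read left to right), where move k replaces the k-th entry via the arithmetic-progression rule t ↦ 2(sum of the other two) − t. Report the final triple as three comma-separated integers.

start (5,2,7) = (f(1,0),f(0,1),f(1,1))
replace slot 3: 2·(5+2) − 7 = 7 → (5,2,7)
replace slot 2: 2·(5+7) − 2 = 22 → (5,22,7)
replace slot 3: 2·(5+22) − 7 = 47 → (5,22,47)

5,22,47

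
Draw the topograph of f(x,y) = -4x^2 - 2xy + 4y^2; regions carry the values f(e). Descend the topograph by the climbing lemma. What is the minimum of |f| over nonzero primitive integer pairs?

descent: ρ → (4,2,-4)  [lands on river]
river: ρ → (-4,6,2)
river: ρ → (2,6,-4)
river: ρ → (-4,2,4)
river: ρ → (4,6,-2)
river: ρ → (-2,6,4)
closes: descent 1, river 6
min |a| on river = 2

2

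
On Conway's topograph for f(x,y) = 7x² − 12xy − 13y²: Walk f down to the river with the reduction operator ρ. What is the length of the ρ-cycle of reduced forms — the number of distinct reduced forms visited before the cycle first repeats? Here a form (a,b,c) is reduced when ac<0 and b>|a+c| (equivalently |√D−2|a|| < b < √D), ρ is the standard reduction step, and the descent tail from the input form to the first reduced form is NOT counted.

D = 508, ⌊√D⌋ = 22
descent: ρ → (-13,12,7)  [lands on river]
river: ρ → (7,16,-9)
river: ρ → (-9,20,3)
river: ρ → (3,22,-2)
river: ρ → (-2,22,3)
river: ρ → (3,20,-9)
river: ρ → (-9,16,7)
river: ρ → (7,12,-13)
river: ρ → (-13,14,6)
river: ρ → (6,22,-1)
river: ρ → (-1,22,6)
river: ρ → (6,14,-13)
ρ-cycle length = 12 (tail of 1 descent step not counted)

12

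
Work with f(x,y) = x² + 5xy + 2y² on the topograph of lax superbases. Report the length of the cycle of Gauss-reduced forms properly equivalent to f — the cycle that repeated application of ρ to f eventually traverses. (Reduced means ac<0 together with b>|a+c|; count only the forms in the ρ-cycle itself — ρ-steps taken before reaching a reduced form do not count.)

D = 17, ⌊√D⌋ = 4
descent: ρ → (2,3,-1)  [lands on river]
river: ρ → (-1,3,2)
river: ρ → (2,1,-2)
river: ρ → (-2,3,1)
river: ρ → (1,3,-2)
river: ρ → (-2,1,2)
ρ-cycle length = 6 (tail of 1 descent step not counted)

6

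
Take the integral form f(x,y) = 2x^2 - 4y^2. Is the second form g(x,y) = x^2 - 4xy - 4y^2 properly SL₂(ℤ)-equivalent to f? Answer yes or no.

D₁ = 32, D₂ = 32
river cycle of f (length 2): (2, 4, -2), (-2, 4, 2)
river cycle of g (length 2): (-4, 4, 1), (1, 4, -4)
cycles differ ⇒ inequivalent

no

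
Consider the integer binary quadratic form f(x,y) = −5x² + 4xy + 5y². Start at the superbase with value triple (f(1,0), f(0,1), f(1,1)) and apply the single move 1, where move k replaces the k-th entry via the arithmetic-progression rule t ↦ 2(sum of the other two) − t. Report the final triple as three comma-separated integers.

start (-5,5,4) = (f(1,0),f(0,1),f(1,1))
replace slot 1: 2·(5+4) − (-5) = 23 → (23,5,4)

23,5,4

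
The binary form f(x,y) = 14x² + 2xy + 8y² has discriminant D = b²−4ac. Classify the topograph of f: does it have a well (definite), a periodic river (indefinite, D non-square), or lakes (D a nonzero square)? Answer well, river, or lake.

D = b²−4ac = 2² − 4·14·8 = -444
D < 0 ⇒ definite ⇒ every region one sign ⇒ single well

well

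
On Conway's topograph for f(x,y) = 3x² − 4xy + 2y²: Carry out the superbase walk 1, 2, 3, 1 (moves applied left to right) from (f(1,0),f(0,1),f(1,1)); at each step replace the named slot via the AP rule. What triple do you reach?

start (3,2,1) = (f(1,0),f(0,1),f(1,1))
replace slot 1: 2·(2+1) − 3 = 3 → (3,2,1)
replace slot 2: 2·(3+1) − 2 = 6 → (3,6,1)
replace slot 3: 2·(3+6) − 1 = 17 → (3,6,17)
replace slot 1: 2·(6+17) − 3 = 43 → (43,6,17)

43,6,17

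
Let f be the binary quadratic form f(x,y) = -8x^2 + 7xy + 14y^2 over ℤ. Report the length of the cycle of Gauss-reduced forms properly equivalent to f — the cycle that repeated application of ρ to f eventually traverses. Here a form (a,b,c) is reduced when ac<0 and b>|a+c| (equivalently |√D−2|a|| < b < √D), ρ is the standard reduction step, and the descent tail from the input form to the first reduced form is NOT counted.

D = 497, ⌊√D⌋ = 22
river: ρ → (14,21,-1)
river: ρ → (-1,21,14)
river: ρ → (14,7,-8)
river: ρ → (-8,9,13)
river: ρ → (13,17,-4)
river: ρ → (-4,15,17)
river: ρ → (17,19,-2)
river: ρ → (-2,21,7)
river: ρ → (7,21,-2)
river: ρ → (-2,19,17)
river: ρ → (17,15,-4)
river: ρ → (-4,17,13)
river: ρ → (13,9,-8)
river: ρ → (-8,7,14)
ρ-cycle length = 14 (tail of 0 descent steps not counted)

14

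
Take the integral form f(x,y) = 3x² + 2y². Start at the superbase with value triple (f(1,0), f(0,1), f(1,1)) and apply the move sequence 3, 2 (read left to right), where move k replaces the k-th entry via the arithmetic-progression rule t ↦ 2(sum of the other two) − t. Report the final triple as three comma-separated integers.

start (3,2,5) = (f(1,0),f(0,1),f(1,1))
replace slot 3: 2·(3+2) − 5 = 5 → (3,2,5)
replace slot 2: 2·(3+5) − 2 = 14 → (3,14,5)

3,14,5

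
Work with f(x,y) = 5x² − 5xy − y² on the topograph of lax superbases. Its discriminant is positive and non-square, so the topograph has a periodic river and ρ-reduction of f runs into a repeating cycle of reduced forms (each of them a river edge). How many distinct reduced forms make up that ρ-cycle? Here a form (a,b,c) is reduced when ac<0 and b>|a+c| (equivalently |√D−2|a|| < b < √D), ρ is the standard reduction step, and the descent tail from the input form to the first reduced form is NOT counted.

D = 45, ⌊√D⌋ = 6
descent: ρ → (-1,5,5)  [lands on river]
river: ρ → (5,5,-1)
ρ-cycle length = 2 (tail of 1 descent step not counted)

2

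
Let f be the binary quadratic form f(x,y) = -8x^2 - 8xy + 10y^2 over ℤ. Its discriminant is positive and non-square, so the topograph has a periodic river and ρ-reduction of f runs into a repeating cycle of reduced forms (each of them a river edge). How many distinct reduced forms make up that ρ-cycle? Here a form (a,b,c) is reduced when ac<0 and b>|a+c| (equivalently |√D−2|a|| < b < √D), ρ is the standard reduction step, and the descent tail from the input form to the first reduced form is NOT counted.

D = 384, ⌊√D⌋ = 19
descent: ρ → (10,8,-8)  [lands on river]
river: ρ → (-8,8,10)
river: ρ → (10,12,-6)
river: ρ → (-6,12,10)
ρ-cycle length = 4 (tail of 1 descent step not counted)

4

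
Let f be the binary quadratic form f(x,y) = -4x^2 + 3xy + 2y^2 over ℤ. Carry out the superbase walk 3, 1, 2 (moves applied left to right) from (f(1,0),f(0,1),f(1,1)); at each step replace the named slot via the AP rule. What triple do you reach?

start (-4,2,1) = (f(1,0),f(0,1),f(1,1))
replace slot 3: 2·((-4)+2) − 1 = -5 → (-4,2,-5)
replace slot 1: 2·(2+(-5)) − (-4) = -2 → (-2,2,-5)
replace slot 2: 2·((-2)+(-5)) − 2 = -16 → (-2,-16,-5)

-2,-16,-5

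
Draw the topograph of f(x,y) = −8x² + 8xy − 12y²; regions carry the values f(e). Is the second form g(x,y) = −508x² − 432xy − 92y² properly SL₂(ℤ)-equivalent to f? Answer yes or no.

D₁ = -320, D₂ = -320
f is negative-definite; reduce −f:
−f: translate: b→8 (≡-8 mod 16), so (8,-8,12)→(8,8,12)
−f: reduced (well bottom): (8,8,12) with a≤c, −a<b≤a
flip sign back: reduced form of f is (-8,-8,-12)
g is negative-definite; reduce −g:
−g: flip: (508,432,92)→(92,-432,508)
−g: translate: b→-64 (≡-432 mod 184), so (92,-432,508)→(92,-64,12)
−g: flip: (92,-64,12)→(12,64,92)
−g: translate: b→-8 (≡64 mod 24), so (12,64,92)→(12,-8,8)
−g: flip: (12,-8,8)→(8,8,12)
−g: reduced (well bottom): (8,8,12) with a≤c, −a<b≤a
flip sign back: reduced form of g is (-8,-8,-12)
reduced forms (-8, -8, -12) vs (-8, -8, -12) ⇒ equivalent

yes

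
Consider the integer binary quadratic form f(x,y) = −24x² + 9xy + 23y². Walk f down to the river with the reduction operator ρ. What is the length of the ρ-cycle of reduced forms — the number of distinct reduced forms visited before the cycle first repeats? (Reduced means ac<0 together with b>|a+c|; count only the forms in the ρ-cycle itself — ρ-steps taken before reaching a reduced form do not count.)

D = 2289, ⌊√D⌋ = 47
river: ρ → (23,37,-10)
river: ρ → (-10,43,11)
river: ρ → (11,45,-6)
river: ρ → (-6,39,32)
river: ρ → (32,25,-13)
river: ρ → (-13,27,30)
river: ρ → (30,33,-10)
river: ρ → (-10,47,2)
river: ρ → (2,45,-33)
river: ρ → (-33,21,14)
river: ρ → (14,35,-19)
river: ρ → (-19,41,8)
river: ρ → (8,39,-24)
river: ρ → (-24,9,23)
ρ-cycle length = 14 (tail of 0 descent steps not counted)

14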